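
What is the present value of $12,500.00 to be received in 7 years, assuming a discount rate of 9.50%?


Present value formula: PV = FV / (1 + r)^t
PV = $12,500.00 / (1 + 0.095)^7
PV = $12,500.00 / 1.8875516
PV = $6,622.34

PV = FV / (1 + r)^t = $6,622.34


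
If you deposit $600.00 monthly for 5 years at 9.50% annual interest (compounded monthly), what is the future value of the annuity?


Future value of an ordinary annuity: FV = PMT × ((1 + r)^n − 1) / r
Monthly rate r = 0.095/12 ≈ 0.00791667, n = 60
FV = $600.00 × ((1 + 0.095/12)^60 − 1) / (0.095/12)
FV = $600.00 × 76.422249
FV = $45,853.35

FV = PMT × ((1+r)^n - 1)/r = $45,853.35


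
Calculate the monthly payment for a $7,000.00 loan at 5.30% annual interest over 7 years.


Loan payment formula: PMT = PV × r / (1 − (1 + r)^(−n))
Monthly rate r = 0.053/12 ≈ 0.00441667, n = 84 months
Denominator: 1 − (1 + 0.053/12)^(−84) = 0.309392
PMT = $7,000.00 × (0.053/12) / 0.309392
PMT = $99.93 per month

PMT = PV × r / (1-(1+r)^(-n)) = $99.93/month


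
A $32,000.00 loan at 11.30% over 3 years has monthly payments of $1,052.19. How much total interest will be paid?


Total paid over the life of the loan = PMT × n.
Total paid = $1,052.19 × 36 = $37,878.84
Total interest = total paid − principal = $37,878.84 − $32,000.00 = $5,878.84

Total interest = (PMT × n) - PV = $5,878.84


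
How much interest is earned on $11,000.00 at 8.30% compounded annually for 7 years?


Compound interest earned = final amount − principal.
A = P(1 + r/n)^(nt) = $11,000.00 × (1 + 0.083/1)^(1 × 7) = $19,221.70
Interest = A − P = $19,221.70 − $11,000.00 = $8,221.70

Interest = A - P = $8,221.70


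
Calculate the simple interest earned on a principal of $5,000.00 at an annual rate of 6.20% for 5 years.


Simple interest formula: I = P × r × t
I = $5,000.00 × 0.062 × 5
I = $1,550.00

I = P × r × t = $1,550.00


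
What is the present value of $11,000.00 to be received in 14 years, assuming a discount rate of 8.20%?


Present value formula: PV = FV / (1 + r)^t
PV = $11,000.00 / (1 + 0.082)^14
PV = $11,000.00 / 3.014267
PV = $3,649.31

PV = FV / (1 + r)^t = $3,649.31


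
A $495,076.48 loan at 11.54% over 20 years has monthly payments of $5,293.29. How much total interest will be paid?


Total paid over the life of the loan = PMT × n.
Total paid = $5,293.29 × 240 = $1,270,389.60
Total interest = total paid − principal = $1,270,389.60 − $495,076.48 = $775,313.12

Total interest = (PMT × n) - PV = $775,313.12


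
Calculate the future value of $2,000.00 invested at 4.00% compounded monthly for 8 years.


Compound interest formula: A = P(1 + r/n)^(nt)
A = $2,000.00 × (1 + 0.04/12)^(12 × 8)
Growth factor: (1 + 0.04/12)^96 = 1.376395
A = $2,000.00 × 1.376395
A = $2,752.79

A = P(1 + r/n)^(nt) = $2,752.79


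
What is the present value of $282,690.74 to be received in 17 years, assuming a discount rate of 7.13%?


Present value formula: PV = FV / (1 + r)^t
PV = $282,690.74 / (1 + 0.0713)^17
PV = $282,690.74 / 3.224696
PV = $87,664.31

PV = FV / (1 + r)^t = $87,664.31


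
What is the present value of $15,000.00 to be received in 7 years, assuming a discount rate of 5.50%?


Present value formula: PV = FV / (1 + r)^t
PV = $15,000.00 / (1 + 0.055)^7
PV = $15,000.00 / 1.454679
PV = $10,311.55

PV = FV / (1 + r)^t = $10,311.55


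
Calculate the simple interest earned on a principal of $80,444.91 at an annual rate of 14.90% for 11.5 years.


Simple interest formula: I = P × r × t
I = $80,444.91 × 0.149 × 11.5
I = $137,842.35

I = P × r × t = $137,842.35


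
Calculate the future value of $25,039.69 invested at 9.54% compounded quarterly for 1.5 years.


Compound interest formula: A = P(1 + r/n)^(nt)
A = $25,039.69 × (1 + 0.0954/4)^(4 × 1.5)
Growth factor: (1 + 0.0954/4)^6 = 1.1519086
A = $25,039.69 × 1.1519086
A = $28,843.43

A = P(1 + r/n)^(nt) = $28,843.43


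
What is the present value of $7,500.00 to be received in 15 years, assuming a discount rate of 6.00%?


Present value formula: PV = FV / (1 + r)^t
PV = $7,500.00 / (1 + 0.06)^15
PV = $7,500.00 / 2.396558
PV = $3,129.49

PV = FV / (1 + r)^t = $3,129.49


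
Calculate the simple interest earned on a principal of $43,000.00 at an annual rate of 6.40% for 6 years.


Simple interest formula: I = P × r × t
I = $43,000.00 × 0.064 × 6
I = $16,512.00

I = P × r × t = $16,512.00


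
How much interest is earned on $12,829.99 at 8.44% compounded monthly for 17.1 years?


Compound interest earned = final amount − principal.
A = P(1 + r/n)^(nt) = $12,829.99 × (1 + 0.0844/12)^(12 × 17.1) = $54,053.47
Interest = A − P = $54,053.47 − $12,829.99 = $41,223.48

Interest = A - P = $41,223.48


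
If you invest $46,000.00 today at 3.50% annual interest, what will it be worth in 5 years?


Future value formula: FV = PV × (1 + r)^t
FV = $46,000.00 × (1 + 0.035)^5
FV = $46,000.00 × 1.1876863
FV = $54,633.57

FV = PV × (1 + r)^t = $54,633.57


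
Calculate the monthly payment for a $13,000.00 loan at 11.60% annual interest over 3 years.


Loan payment formula: PMT = PV × r / (1 − (1 + r)^(−n))
Monthly rate r = 0.116/12 ≈ 0.00966667, n = 36 months
Denominator: 1 − (1 + 0.116/12)^(−36) = 0.292720
PMT = $13,000.00 × (0.116/12) / 0.292720
PMT = $429.31 per month

PMT = PV × r / (1-(1+r)^(-n)) = $429.31/month


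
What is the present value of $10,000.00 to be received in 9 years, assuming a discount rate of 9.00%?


Present value formula: PV = FV / (1 + r)^t
PV = $10,000.00 / (1 + 0.09)^9
PV = $10,000.00 / 2.171893
PV = $4,604.28

PV = FV / (1 + r)^t = $4,604.28


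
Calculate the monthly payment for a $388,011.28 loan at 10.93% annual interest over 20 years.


Loan payment formula: PMT = PV × r / (1 − (1 + r)^(−n))
Monthly rate r = 0.1093/12 ≈ 0.00910833, n = 240 months
Denominator: 1 − (1 + 0.1093/12)^(−240) = 0.886517
PMT = $388,011.28 × (0.1093/12) / 0.886517
PMT = $3,986.54 per month

PMT = PV × r / (1-(1+r)^(-n)) = $3,986.54/month


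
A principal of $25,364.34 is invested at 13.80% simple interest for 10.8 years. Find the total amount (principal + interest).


Total amount formula: A = P(1 + rt) = P + P·r·t
Interest: I = P × r × t = $25,364.34 × 0.138 × 10.8 = $37,803.01
A = P + I = $25,364.34 + $37,803.01 = $63,167.35

A = P + I = P(1 + rt) = $63,167.35


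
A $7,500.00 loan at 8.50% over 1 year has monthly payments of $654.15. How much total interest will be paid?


Total paid over the life of the loan = PMT × n.
Total paid = $654.15 × 12 = $7,849.80
Total interest = total paid − principal = $7,849.80 − $7,500.00 = $349.80

Total interest = (PMT × n) - PV = $349.80


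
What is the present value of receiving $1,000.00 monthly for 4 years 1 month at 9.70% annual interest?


Present value of an ordinary annuity: PV = PMT × (1 − (1 + r)^(−n)) / r
Monthly rate r = 0.097/12 ≈ 0.00808333, n = 49
PV = $1,000.00 × (1 − (1 + 0.097/12)^(−49)) / (0.097/12)
PV = $1,000.00 × 40.327054
PV = $40,327.05

PV = PMT × (1-(1+r)^(-n))/r = $40,327.05


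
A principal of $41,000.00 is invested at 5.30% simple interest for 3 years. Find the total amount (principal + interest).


Total amount formula: A = P(1 + rt) = P + P·r·t
Interest: I = P × r × t = $41,000.00 × 0.053 × 3 = $6,519.00
A = P + I = $41,000.00 + $6,519.00 = $47,519.00

A = P + I = P(1 + rt) = $47,519.00


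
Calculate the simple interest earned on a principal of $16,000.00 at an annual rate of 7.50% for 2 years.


Simple interest formula: I = P × r × t
I = $16,000.00 × 0.075 × 2
I = $2,400.00

I = P × r × t = $2,400.00


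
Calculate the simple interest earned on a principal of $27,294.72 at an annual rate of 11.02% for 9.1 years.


Simple interest formula: I = P × r × t
I = $27,294.72 × 0.1102 × 9.1
I = $27,371.69

I = P × r × t = $27,371.69


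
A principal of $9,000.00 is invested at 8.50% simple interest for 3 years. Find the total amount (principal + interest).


Total amount formula: A = P(1 + rt) = P + P·r·t
Interest: I = P × r × t = $9,000.00 × 0.085 × 3 = $2,295.00
A = P + I = $9,000.00 + $2,295.00 = $11,295.00

A = P + I = P(1 + rt) = $11,295.00


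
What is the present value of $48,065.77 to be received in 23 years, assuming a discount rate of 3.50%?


Present value formula: PV = FV / (1 + r)^t
PV = $48,065.77 / (1 + 0.035)^23
PV = $48,065.77 / 2.2061145
PV = $21,787.52

PV = FV / (1 + r)^t = $21,787.52


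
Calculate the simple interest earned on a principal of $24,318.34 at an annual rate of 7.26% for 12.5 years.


Simple interest formula: I = P × r × t
I = $24,318.34 × 0.0726 × 12.5
I = $22,068.89

I = P × r × t = $22,068.89


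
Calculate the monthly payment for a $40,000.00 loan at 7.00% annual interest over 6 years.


Loan payment formula: PMT = PV × r / (1 − (1 + r)^(−n))
Monthly rate r = 0.07/12 ≈ 0.00583333, n = 72 months
Denominator: 1 − (1 + 0.07/12)^(−72) = 0.342151
PMT = $40,000.00 × (0.07/12) / 0.342151
PMT = $681.96 per month

PMT = PV × r / (1-(1+r)^(-n)) = $681.96/month


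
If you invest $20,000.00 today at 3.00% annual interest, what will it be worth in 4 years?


Future value formula: FV = PV × (1 + r)^t
FV = $20,000.00 × (1 + 0.03)^4
FV = $20,000.00 × 1.125509
FV = $22,510.18

FV = PV × (1 + r)^t = $22,510.18


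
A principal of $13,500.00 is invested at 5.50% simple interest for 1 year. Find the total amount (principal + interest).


Total amount formula: A = P(1 + rt) = P + P·r·t
Interest: I = P × r × t = $13,500.00 × 0.055 × 1 = $742.50
A = P + I = $13,500.00 + $742.50 = $14,242.50

A = P + I = P(1 + rt) = $14,242.50


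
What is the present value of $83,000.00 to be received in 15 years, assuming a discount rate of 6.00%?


Present value formula: PV = FV / (1 + r)^t
PV = $83,000.00 / (1 + 0.06)^15
PV = $83,000.00 / 2.396558
PV = $34,633.00

PV = FV / (1 + r)^t = $34,633.00


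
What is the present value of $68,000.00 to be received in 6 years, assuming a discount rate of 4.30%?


Present value formula: PV = FV / (1 + r)^t
PV = $68,000.00 / (1 + 0.043)^6
PV = $68,000.00 / 1.2873773
PV = $52,820.57

PV = FV / (1 + r)^t = $52,820.57


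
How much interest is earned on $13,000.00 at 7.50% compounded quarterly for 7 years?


Compound interest earned = final amount − principal.
A = P(1 + r/n)^(nt) = $13,000.00 × (1 + 0.075/4)^(4 × 7) = $21,869.39
Interest = A − P = $21,869.39 − $13,000.00 = $8,869.39

Interest = A - P = $8,869.39


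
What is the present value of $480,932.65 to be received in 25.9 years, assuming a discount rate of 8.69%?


Present value formula: PV = FV / (1 + r)^t
PV = $480,932.65 / (1 + 0.0869)^25.9
PV = $480,932.65 / 8.6558625
PV = $55,561.49

PV = FV / (1 + r)^t = $55,561.49


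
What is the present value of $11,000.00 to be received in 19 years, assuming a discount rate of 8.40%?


Present value formula: PV = FV / (1 + r)^t
PV = $11,000.00 / (1 + 0.084)^19
PV = $11,000.00 / 4.629737
PV = $2,375.94

PV = FV / (1 + r)^t = $2,375.94


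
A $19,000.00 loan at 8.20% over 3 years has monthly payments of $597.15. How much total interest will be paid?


Total paid over the life of the loan = PMT × n.
Total paid = $597.15 × 36 = $21,497.40
Total interest = total paid − principal = $21,497.40 − $19,000.00 = $2,497.40

Total interest = (PMT × n) - PV = $2,497.40


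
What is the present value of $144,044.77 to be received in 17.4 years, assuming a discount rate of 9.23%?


Present value formula: PV = FV / (1 + r)^t
PV = $144,044.77 / (1 + 0.0923)^17.4
PV = $144,044.77 / 4.646754
PV = $30,999.01

PV = FV / (1 + r)^t = $30,999.01


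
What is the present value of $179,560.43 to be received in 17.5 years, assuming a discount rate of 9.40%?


Present value formula: PV = FV / (1 + r)^t
PV = $179,560.43 / (1 + 0.094)^17.5
PV = $179,560.43 / 4.817294
PV = $37,274.13

PV = FV / (1 + r)^t = $37,274.13


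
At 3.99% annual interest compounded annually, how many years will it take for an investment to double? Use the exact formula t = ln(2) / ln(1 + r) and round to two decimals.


Doubling condition: (1 + r)^t = 2
Take ln of both sides: t × ln(1 + r) = ln(2)
t = ln(2) / ln(1 + r)
t = 0.693147 / 0.039125
t = 17.72

t = ln(2) / ln(1 + r) = 17.72 years


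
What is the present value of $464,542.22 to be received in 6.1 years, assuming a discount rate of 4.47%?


Present value formula: PV = FV / (1 + r)^t
PV = $464,542.22 / (1 + 0.0447)^6.1
PV = $464,542.22 / 1.305716
PV = $355,775.85

PV = FV / (1 + r)^t = $355,775.85


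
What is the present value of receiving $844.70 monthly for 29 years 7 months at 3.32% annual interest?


Present value of an ordinary annuity: PV = PMT × (1 − (1 + r)^(−n)) / r
Monthly rate r = 0.0332/12 ≈ 0.00276667, n = 355
PV = $844.70 × (1 − (1 + 0.0332/12)^(−355)) / (0.0332/12)
PV = $844.70 × 225.901073
PV = $190,818.64

PV = PMT × (1-(1+r)^(-n))/r = $190,818.64


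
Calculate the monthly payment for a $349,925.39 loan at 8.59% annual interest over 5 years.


Loan payment formula: PMT = PV × r / (1 − (1 + r)^(−n))
Monthly rate r = 0.0859/12 ≈ 0.00715833, n = 60 months
Denominator: 1 − (1 + 0.0859/12)^(−60) = 0.348169
PMT = $349,925.39 × (0.0859/12) / 0.348169
PMT = $7,194.44 per month

PMT = PV × r / (1-(1+r)^(-n)) = $7,194.44/month


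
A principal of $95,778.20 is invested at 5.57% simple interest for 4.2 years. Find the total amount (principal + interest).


Total amount formula: A = P(1 + rt) = P + P·r·t
Interest: I = P × r × t = $95,778.20 × 0.0557 × 4.2 = $22,406.35
A = P + I = $95,778.20 + $22,406.35 = $118,184.55

A = P + I = P(1 + rt) = $118,184.55


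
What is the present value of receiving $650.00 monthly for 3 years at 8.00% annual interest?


Present value of an ordinary annuity: PV = PMT × (1 − (1 + r)^(−n)) / r
Monthly rate r = 0.08/12 ≈ 0.00666667, n = 36
PV = $650.00 × (1 − (1 + 0.08/12)^(−36)) / (0.08/12)
PV = $650.00 × 31.911806
PV = $20,742.67

PV = PMT × (1-(1+r)^(-n))/r = $20,742.67


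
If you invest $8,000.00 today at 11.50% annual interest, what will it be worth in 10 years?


Future value formula: FV = PV × (1 + r)^t
FV = $8,000.00 × (1 + 0.115)^10
FV = $8,000.00 × 2.9699468
FV = $23,759.57

FV = PV × (1 + r)^t = $23,759.57


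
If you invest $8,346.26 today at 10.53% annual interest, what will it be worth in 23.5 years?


Future value formula: FV = PV × (1 + r)^t
FV = $8,346.26 × (1 + 0.1053)^23.5
FV = $8,346.26 × 10.514388
FV = $87,755.82

FV = PV × (1 + r)^t = $87,755.82


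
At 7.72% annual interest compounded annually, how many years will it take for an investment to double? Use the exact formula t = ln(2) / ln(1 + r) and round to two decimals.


Doubling condition: (1 + r)^t = 2
Take ln of both sides: t × ln(1 + r) = ln(2)
t = ln(2) / ln(1 + r)
t = 0.693147 / 0.074365
t = 9.32

t = ln(2) / ln(1 + r) = 9.32 years


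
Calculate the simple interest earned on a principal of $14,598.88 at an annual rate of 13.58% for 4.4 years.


Simple interest formula: I = P × r × t
I = $14,598.88 × 0.1358 × 4.4
I = $8,723.12

I = P × r × t = $8,723.12


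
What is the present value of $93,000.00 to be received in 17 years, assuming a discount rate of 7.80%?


Present value formula: PV = FV / (1 + r)^t
PV = $93,000.00 / (1 + 0.078)^17
PV = $93,000.00 / 3.585246
PV = $25,939.64

PV = FV / (1 + r)^t = $25,939.64


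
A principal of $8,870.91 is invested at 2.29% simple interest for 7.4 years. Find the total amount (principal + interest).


Total amount formula: A = P(1 + rt) = P + P·r·t
Interest: I = P × r × t = $8,870.91 × 0.0229 × 7.4 = $1,503.26
A = P + I = $8,870.91 + $1,503.26 = $10,374.17

A = P + I = P(1 + rt) = $10,374.17


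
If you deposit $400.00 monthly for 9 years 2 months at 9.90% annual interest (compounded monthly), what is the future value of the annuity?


Future value of an ordinary annuity: FV = PMT × ((1 + r)^n − 1) / r
Monthly rate r = 0.099/12 = 0.00825, n = 110
FV = $400.00 × ((1 + 0.099/12)^110 − 1) / (0.099/12)
FV = $400.00 × 178.049777
FV = $71,219.91

FV = PMT × ((1+r)^n - 1)/r = $71,219.91


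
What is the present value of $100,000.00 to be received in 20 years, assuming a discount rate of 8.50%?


Present value formula: PV = FV / (1 + r)^t
PV = $100,000.00 / (1 + 0.085)^20
PV = $100,000.00 / 5.112046
PV = $19,561.64

PV = FV / (1 + r)^t = $19,561.64


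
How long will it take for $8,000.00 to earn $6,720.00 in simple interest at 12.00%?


Rearrange the simple interest formula for t:
I = P × r × t  ⇒  t = I / (P × r)
t = $6,720.00 / ($8,000.00 × 0.12)
t = 7

t = I/(P×r) = 7 years


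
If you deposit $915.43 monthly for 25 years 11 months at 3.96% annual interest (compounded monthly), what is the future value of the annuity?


Future value of an ordinary annuity: FV = PMT × ((1 + r)^n − 1) / r
Monthly rate r = 0.0396/12 = 0.0033, n = 311
FV = $915.43 × ((1 + 0.0396/12)^311 − 1) / (0.0396/12)
FV = $915.43 × 541.2150304
FV = $495,444.48

FV = PMT × ((1+r)^n - 1)/r = $495,444.48


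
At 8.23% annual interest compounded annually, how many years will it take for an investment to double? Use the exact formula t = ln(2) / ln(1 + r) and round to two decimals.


Doubling condition: (1 + r)^t = 2
Take ln of both sides: t × ln(1 + r) = ln(2)
t = ln(2) / ln(1 + r)
t = 0.693147 / 0.079088
t = 8.76

t = ln(2) / ln(1 + r) = 8.76 years


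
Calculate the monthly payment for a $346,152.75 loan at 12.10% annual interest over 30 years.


Loan payment formula: PMT = PV × r / (1 − (1 + r)^(−n))
Monthly rate r = 0.121/12 ≈ 0.01008333, n = 360 months
Denominator: 1 − (1 + 0.121/12)^(−360) = 0.972997
PMT = $346,152.75 × (0.121/12) / 0.972997
PMT = $3,587.24 per month

PMT = PV × r / (1-(1+r)^(-n)) = $3,587.24/month


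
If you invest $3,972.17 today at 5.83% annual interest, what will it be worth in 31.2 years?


Future value formula: FV = PV × (1 + r)^t
FV = $3,972.17 × (1 + 0.0583)^31.2
FV = $3,972.17 × 5.858608
FV = $23,271.39

FV = PV × (1 + r)^t = $23,271.39


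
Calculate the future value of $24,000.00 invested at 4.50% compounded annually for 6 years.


Compound interest formula: A = P(1 + r/n)^(nt)
A = $24,000.00 × (1 + 0.045/1)^(1 × 6)
Growth factor: (1 + 0.045/1)^6 = 1.302260
A = $24,000.00 × 1.302260
A = $31,254.24

A = P(1 + r/n)^(nt) = $31,254.24


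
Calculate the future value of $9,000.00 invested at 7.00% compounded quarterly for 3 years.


Compound interest formula: A = P(1 + r/n)^(nt)
A = $9,000.00 × (1 + 0.07/4)^(4 × 3)
Growth factor: (1 + 0.07/4)^12 = 1.231439
A = $9,000.00 × 1.231439
A = $11,082.95

A = P(1 + r/n)^(nt) = $11,082.95


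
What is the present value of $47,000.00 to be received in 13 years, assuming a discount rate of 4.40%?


Present value formula: PV = FV / (1 + r)^t
PV = $47,000.00 / (1 + 0.044)^13
PV = $47,000.00 / 1.750276
PV = $26,852.91

PV = FV / (1 + r)^t = $26,852.91


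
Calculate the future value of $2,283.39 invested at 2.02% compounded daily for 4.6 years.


Compound interest formula: A = P(1 + r/n)^(nt)
A = $2,283.39 × (1 + 0.0202/365)^(365 × 4.6)
Growth factor: (1 + 0.0202/365)^1679 = 1.097371
A = $2,283.39 × 1.097371
A = $2,505.73

A = P(1 + r/n)^(nt) = $2,505.73


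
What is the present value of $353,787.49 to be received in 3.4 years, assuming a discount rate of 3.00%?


Present value formula: PV = FV / (1 + r)^t
PV = $353,787.49 / (1 + 0.03)^3.4
PV = $353,787.49 / 1.10572356
PV = $319,960.16

PV = FV / (1 + r)^t = $319,960.16


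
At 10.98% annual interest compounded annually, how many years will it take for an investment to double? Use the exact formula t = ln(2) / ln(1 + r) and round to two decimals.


Doubling condition: (1 + r)^t = 2
Take ln of both sides: t × ln(1 + r) = ln(2)
t = ln(2) / ln(1 + r)
t = 0.693147 / 0.104180
t = 6.65

t = ln(2) / ln(1 + r) = 6.65 years


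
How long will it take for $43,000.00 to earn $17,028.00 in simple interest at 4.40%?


Rearrange the simple interest formula for t:
I = P × r × t  ⇒  t = I / (P × r)
t = $17,028.00 / ($43,000.00 × 0.044)
t = 9

t = I/(P×r) = 9 years


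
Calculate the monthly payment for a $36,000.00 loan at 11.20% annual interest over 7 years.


Loan payment formula: PMT = PV × r / (1 − (1 + r)^(−n))
Monthly rate r = 0.112/12 ≈ 0.00933333, n = 84 months
Denominator: 1 − (1 + 0.112/12)^(−84) = 0.541761
PMT = $36,000.00 × (0.112/12) / 0.541761
PMT = $620.20 per month

PMT = PV × r / (1-(1+r)^(-n)) = $620.20/month


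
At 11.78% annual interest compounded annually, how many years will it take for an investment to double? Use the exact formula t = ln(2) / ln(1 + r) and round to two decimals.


Doubling condition: (1 + r)^t = 2
Take ln of both sides: t × ln(1 + r) = ln(2)
t = ln(2) / ln(1 + r)
t = 0.693147 / 0.111362
t = 6.22

t = ln(2) / ln(1 + r) = 6.22 years


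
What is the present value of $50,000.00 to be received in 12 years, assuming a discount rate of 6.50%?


Present value formula: PV = FV / (1 + r)^t
PV = $50,000.00 / (1 + 0.065)^12
PV = $50,000.00 / 2.1290962
PV = $23,484.14

PV = FV / (1 + r)^t = $23,484.14


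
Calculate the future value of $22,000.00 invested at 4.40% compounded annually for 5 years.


Compound interest formula: A = P(1 + r/n)^(nt)
A = $22,000.00 × (1 + 0.044/1)^(1 × 5)
Growth factor: (1 + 0.044/1)^5 = 1.240231
A = $22,000.00 × 1.240231
A = $27,285.08

A = P(1 + r/n)^(nt) = $27,285.08


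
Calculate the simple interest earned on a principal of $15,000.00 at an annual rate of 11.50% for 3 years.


Simple interest formula: I = P × r × t
I = $15,000.00 × 0.115 × 3
I = $5,175.00

I = P × r × t = $5,175.00


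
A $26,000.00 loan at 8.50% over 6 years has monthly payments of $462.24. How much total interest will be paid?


Total paid over the life of the loan = PMT × n.
Total paid = $462.24 × 72 = $33,281.28
Total interest = total paid − principal = $33,281.28 − $26,000.00 = $7,281.28

Total interest = (PMT × n) - PV = $7,281.28


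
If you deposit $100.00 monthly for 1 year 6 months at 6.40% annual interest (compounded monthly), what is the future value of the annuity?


Future value of an ordinary annuity: FV = PMT × ((1 + r)^n − 1) / r
Monthly rate r = 0.064/12 ≈ 0.00533333, n = 18
FV = $100.00 × ((1 + 0.064/12)^18 − 1) / (0.064/12)
FV = $100.00 × 18.839682
FV = $1,883.97

FV = PMT × ((1+r)^n - 1)/r = $1,883.97


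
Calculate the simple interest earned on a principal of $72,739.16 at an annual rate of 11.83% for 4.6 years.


Simple interest formula: I = P × r × t
I = $72,739.16 × 0.1183 × 4.6
I = $39,583.20

I = P × r × t = $39,583.20


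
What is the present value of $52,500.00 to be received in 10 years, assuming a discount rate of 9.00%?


Present value formula: PV = FV / (1 + r)^t
PV = $52,500.00 / (1 + 0.09)^10
PV = $52,500.00 / 2.3673637
PV = $22,176.57

PV = FV / (1 + r)^t = $22,176.57


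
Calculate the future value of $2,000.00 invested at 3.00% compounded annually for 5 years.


Compound interest formula: A = P(1 + r/n)^(nt)
A = $2,000.00 × (1 + 0.03/1)^(1 × 5)
Growth factor: (1 + 0.03/1)^5 = 1.159274
A = $2,000.00 × 1.159274
A = $2,318.55

A = P(1 + r/n)^(nt) = $2,318.55


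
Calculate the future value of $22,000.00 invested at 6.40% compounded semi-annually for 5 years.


Compound interest formula: A = P(1 + r/n)^(nt)
A = $22,000.00 × (1 + 0.064/2)^(2 × 5)
Growth factor: (1 + 0.064/2)^10 = 1.370241
A = $22,000.00 × 1.370241
A = $30,145.30

A = P(1 + r/n)^(nt) = $30,145.30


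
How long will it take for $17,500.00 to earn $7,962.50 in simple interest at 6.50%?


Rearrange the simple interest formula for t:
I = P × r × t  ⇒  t = I / (P × r)
t = $7,962.50 / ($17,500.00 × 0.065)
t = 7

t = I/(P×r) = 7 years


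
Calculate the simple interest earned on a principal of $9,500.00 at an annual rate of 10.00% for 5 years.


Simple interest formula: I = P × r × t
I = $9,500.00 × 0.1 × 5
I = $4,750.00

I = P × r × t = $4,750.00


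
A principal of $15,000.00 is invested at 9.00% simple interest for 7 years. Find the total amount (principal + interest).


Total amount formula: A = P(1 + rt) = P + P·r·t
Interest: I = P × r × t = $15,000.00 × 0.09 × 7 = $9,450.00
A = P + I = $15,000.00 + $9,450.00 = $24,450.00

A = P + I = P(1 + rt) = $24,450.00


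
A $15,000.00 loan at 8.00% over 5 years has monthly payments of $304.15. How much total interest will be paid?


Total paid over the life of the loan = PMT × n.
Total paid = $304.15 × 60 = $18,249.00
Total interest = total paid − principal = $18,249.00 − $15,000.00 = $3,249.00

Total interest = (PMT × n) - PV = $3,249.00


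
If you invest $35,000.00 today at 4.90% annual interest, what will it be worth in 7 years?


Future value formula: FV = PV × (1 + r)^t
FV = $35,000.00 × (1 + 0.049)^7
FV = $35,000.00 × 1.3977465
FV = $48,921.13

FV = PV × (1 + r)^t = $48,921.13


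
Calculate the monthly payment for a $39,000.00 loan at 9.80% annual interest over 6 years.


Loan payment formula: PMT = PV × r / (1 − (1 + r)^(−n))
Monthly rate r = 0.098/12 ≈ 0.00816667, n = 72 months
Denominator: 1 − (1 + 0.098/12)^(−72) = 0.443235
PMT = $39,000.00 × (0.098/12) / 0.443235
PMT = $718.58 per month

PMT = PV × r / (1-(1+r)^(-n)) = $718.58/month


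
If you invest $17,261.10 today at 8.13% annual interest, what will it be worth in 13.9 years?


Future value formula: FV = PV × (1 + r)^t
FV = $17,261.10 × (1 + 0.0813)^13.9
FV = $17,261.10 × 2.9638227
FV = $51,158.84

FV = PV × (1 + r)^t = $51,158.84


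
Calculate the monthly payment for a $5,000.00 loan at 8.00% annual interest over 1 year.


Loan payment formula: PMT = PV × r / (1 − (1 + r)^(−n))
Monthly rate r = 0.08/12 ≈ 0.00666667, n = 12 months
Denominator: 1 − (1 + 0.08/12)^(−12) = 0.076639
PMT = $5,000.00 × (0.08/12) / 0.076639
PMT = $434.94 per month

PMT = PV × r / (1-(1+r)^(-n)) = $434.94/month


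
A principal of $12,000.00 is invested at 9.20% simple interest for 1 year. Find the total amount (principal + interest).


Total amount formula: A = P(1 + rt) = P + P·r·t
Interest: I = P × r × t = $12,000.00 × 0.092 × 1 = $1,104.00
A = P + I = $12,000.00 + $1,104.00 = $13,104.00

A = P + I = P(1 + rt) = $13,104.00


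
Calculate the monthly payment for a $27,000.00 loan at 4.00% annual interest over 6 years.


Loan payment formula: PMT = PV × r / (1 − (1 + r)^(−n))
Monthly rate r = 0.04/12 ≈ 0.00333333, n = 72 months
Denominator: 1 − (1 + 0.04/12)^(−72) = 0.213058
PMT = $27,000.00 × (0.04/12) / 0.213058
PMT = $422.42 per month

PMT = PV × r / (1-(1+r)^(-n)) = $422.42/month


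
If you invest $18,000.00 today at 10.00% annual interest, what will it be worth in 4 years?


Future value formula: FV = PV × (1 + r)^t
FV = $18,000.00 × (1 + 0.1)^4
FV = $18,000.00 × 1.464100
FV = $26,353.80

FV = PV × (1 + r)^t = $26,353.80


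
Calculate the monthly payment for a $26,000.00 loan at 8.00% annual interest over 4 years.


Loan payment formula: PMT = PV × r / (1 − (1 + r)^(−n))
Monthly rate r = 0.08/12 ≈ 0.00666667, n = 48 months
Denominator: 1 − (1 + 0.08/12)^(−48) = 0.273079
PMT = $26,000.00 × (0.08/12) / 0.273079
PMT = $634.74 per month

PMT = PV × r / (1-(1+r)^(-n)) = $634.74/month


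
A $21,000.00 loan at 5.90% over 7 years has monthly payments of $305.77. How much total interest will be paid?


Total paid over the life of the loan = PMT × n.
Total paid = $305.77 × 84 = $25,684.68
Total interest = total paid − principal = $25,684.68 − $21,000.00 = $4,684.68

Total interest = (PMT × n) - PV = $4,684.68


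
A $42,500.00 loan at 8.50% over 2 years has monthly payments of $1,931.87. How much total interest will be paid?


Total paid over the life of the loan = PMT × n.
Total paid = $1,931.87 × 24 = $46,364.88
Total interest = total paid − principal = $46,364.88 − $42,500.00 = $3,864.88

Total interest = (PMT × n) - PV = $3,864.88


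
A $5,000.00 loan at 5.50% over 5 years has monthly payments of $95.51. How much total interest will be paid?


Total paid over the life of the loan = PMT × n.
Total paid = $95.51 × 60 = $5,730.60
Total interest = total paid − principal = $5,730.60 − $5,000.00 = $730.60

Total interest = (PMT × n) - PV = $730.60


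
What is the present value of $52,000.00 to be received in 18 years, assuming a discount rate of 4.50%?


Present value formula: PV = FV / (1 + r)^t
PV = $52,000.00 / (1 + 0.045)^18
PV = $52,000.00 / 2.208479
PV = $23,545.62

PV = FV / (1 + r)^t = $23,545.62


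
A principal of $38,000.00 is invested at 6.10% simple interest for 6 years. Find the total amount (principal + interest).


Total amount formula: A = P(1 + rt) = P + P·r·t
Interest: I = P × r × t = $38,000.00 × 0.061 × 6 = $13,908.00
A = P + I = $38,000.00 + $13,908.00 = $51,908.00

A = P + I = P(1 + rt) = $51,908.00


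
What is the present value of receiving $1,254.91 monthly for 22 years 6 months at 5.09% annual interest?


Present value of an ordinary annuity: PV = PMT × (1 − (1 + r)^(−n)) / r
Monthly rate r = 0.0509/12 ≈ 0.00424167, n = 270
PV = $1,254.91 × (1 − (1 + 0.0509/12)^(−270)) / (0.0509/12)
PV = $1,254.91 × 160.569934
PV = $201,500.82

PV = PMT × (1-(1+r)^(-n))/r = $201,500.82


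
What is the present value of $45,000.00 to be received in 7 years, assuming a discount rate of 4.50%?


Present value formula: PV = FV / (1 + r)^t
PV = $45,000.00 / (1 + 0.045)^7
PV = $45,000.00 / 1.360862
PV = $33,067.28

PV = FV / (1 + r)^t = $33,067.28


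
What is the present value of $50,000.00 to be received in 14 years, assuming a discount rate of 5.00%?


Present value formula: PV = FV / (1 + r)^t
PV = $50,000.00 / (1 + 0.05)^14
PV = $50,000.00 / 1.9799316
PV = $25,253.40

PV = FV / (1 + r)^t = $25,253.40


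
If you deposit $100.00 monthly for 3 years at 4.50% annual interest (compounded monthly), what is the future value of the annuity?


Future value of an ordinary annuity: FV = PMT × ((1 + r)^n − 1) / r
Monthly rate r = 0.045/12 = 0.00375, n = 36
FV = $100.00 × ((1 + 0.045/12)^36 − 1) / (0.045/12)
FV = $100.00 × 38.466089
FV = $3,846.61

FV = PMT × ((1+r)^n - 1)/r = $3,846.61


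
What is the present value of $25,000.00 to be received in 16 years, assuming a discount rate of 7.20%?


Present value formula: PV = FV / (1 + r)^t
PV = $25,000.00 / (1 + 0.072)^16
PV = $25,000.00 / 3.0417013
PV = $8,219.08

PV = FV / (1 + r)^t = $8,219.08


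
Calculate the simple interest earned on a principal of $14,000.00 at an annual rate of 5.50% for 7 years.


Simple interest formula: I = P × r × t
I = $14,000.00 × 0.055 × 7
I = $5,390.00

I = P × r × t = $5,390.00


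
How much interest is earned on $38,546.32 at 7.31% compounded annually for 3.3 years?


Compound interest earned = final amount − principal.
A = P(1 + r/n)^(nt) = $38,546.32 × (1 + 0.0731/1)^(1 × 3.3) = $48,651.43
Interest = A − P = $48,651.43 − $38,546.32 = $10,105.11

Interest = A - P = $10,105.11


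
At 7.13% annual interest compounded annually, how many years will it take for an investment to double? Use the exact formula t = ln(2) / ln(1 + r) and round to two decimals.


Doubling condition: (1 + r)^t = 2
Take ln of both sides: t × ln(1 + r) = ln(2)
t = ln(2) / ln(1 + r)
t = 0.693147 / 0.068873
t = 10.06

t = ln(2) / ln(1 + r) = 10.06 years


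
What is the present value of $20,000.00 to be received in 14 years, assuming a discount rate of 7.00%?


Present value formula: PV = FV / (1 + r)^t
PV = $20,000.00 / (1 + 0.07)^14
PV = $20,000.00 / 2.5785342
PV = $7,756.34

PV = FV / (1 + r)^t = $7,756.34


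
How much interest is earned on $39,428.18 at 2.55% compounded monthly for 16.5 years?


Compound interest earned = final amount − principal.
A = P(1 + r/n)^(nt) = $39,428.18 × (1 + 0.0255/12)^(12 × 16.5) = $60,026.39
Interest = A − P = $60,026.39 − $39,428.18 = $20,598.21

Interest = A - P = $20,598.21


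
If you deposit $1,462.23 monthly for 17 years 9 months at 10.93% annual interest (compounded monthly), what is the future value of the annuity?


Future value of an ordinary annuity: FV = PMT × ((1 + r)^n − 1) / r
Monthly rate r = 0.1093/12 ≈ 0.00910833, n = 213
FV = $1,462.23 × ((1 + 0.1093/12)^213 − 1) / (0.1093/12)
FV = $1,462.23 × 647.585345
FV = $946,918.72

FV = PMT × ((1+r)^n - 1)/r = $946,918.72


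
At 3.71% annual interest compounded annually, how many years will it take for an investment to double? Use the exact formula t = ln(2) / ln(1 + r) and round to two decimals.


Doubling condition: (1 + r)^t = 2
Take ln of both sides: t × ln(1 + r) = ln(2)
t = ln(2) / ln(1 + r)
t = 0.693147 / 0.036428
t = 19.03

t = ln(2) / ln(1 + r) = 19.03 years


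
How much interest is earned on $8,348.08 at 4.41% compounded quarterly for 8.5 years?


Compound interest earned = final amount − principal.
A = P(1 + r/n)^(nt) = $8,348.08 × (1 + 0.0441/4)^(4 × 8.5) = $12,119.68
Interest = A − P = $12,119.68 − $8,348.08 = $3,771.60

Interest = A - P = $3,771.60


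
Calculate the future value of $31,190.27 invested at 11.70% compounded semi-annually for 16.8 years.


Compound interest formula: A = P(1 + r/n)^(nt)
A = $31,190.27 × (1 + 0.117/2)^(2 × 16.8)
Growth factor: (1 + 0.117/2)^33.6 = 6.7548075
A = $31,190.27 × 6.7548075
A = $210,684.27

A = P(1 + r/n)^(nt) = $210,684.27


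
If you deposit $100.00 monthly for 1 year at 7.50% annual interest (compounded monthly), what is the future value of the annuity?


Future value of an ordinary annuity: FV = PMT × ((1 + r)^n − 1) / r
Monthly rate r = 0.075/12 = 0.00625, n = 12
FV = $100.00 × ((1 + 0.075/12)^12 − 1) / (0.075/12)
FV = $100.00 × 12.421216
FV = $1,242.12

FV = PMT × ((1+r)^n - 1)/r = $1,242.12


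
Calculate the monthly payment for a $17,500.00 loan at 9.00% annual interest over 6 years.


Loan payment formula: PMT = PV × r / (1 − (1 + r)^(−n))
Monthly rate r = 0.09/12 = 0.0075, n = 72 months
Denominator: 1 − (1 + 0.09/12)^(−72) = 0.416076
PMT = $17,500.00 × (0.09/12) / 0.416076
PMT = $315.45 per month

PMT = PV × r / (1-(1+r)^(-n)) = $315.45/month


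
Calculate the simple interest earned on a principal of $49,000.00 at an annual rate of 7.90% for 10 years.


Simple interest formula: I = P × r × t
I = $49,000.00 × 0.079 × 10
I = $38,710.00

I = P × r × t = $38,710.00


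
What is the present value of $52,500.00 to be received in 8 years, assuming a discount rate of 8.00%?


Present value formula: PV = FV / (1 + r)^t
PV = $52,500.00 / (1 + 0.08)^8
PV = $52,500.00 / 1.850930
PV = $28,364.12

PV = FV / (1 + r)^t = $28,364.12


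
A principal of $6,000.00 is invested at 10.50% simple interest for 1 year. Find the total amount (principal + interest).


Total amount formula: A = P(1 + rt) = P + P·r·t
Interest: I = P × r × t = $6,000.00 × 0.105 × 1 = $630.00
A = P + I = $6,000.00 + $630.00 = $6,630.00

A = P + I = P(1 + rt) = $6,630.00


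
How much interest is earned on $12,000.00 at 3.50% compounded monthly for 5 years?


Compound interest earned = final amount − principal.
A = P(1 + r/n)^(nt) = $12,000.00 × (1 + 0.035/12)^(12 × 5) = $14,291.31
Interest = A − P = $14,291.31 − $12,000.00 = $2,291.31

Interest = A - P = $2,291.31


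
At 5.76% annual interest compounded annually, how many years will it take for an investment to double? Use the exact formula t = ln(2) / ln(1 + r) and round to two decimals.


Doubling condition: (1 + r)^t = 2
Take ln of both sides: t × ln(1 + r) = ln(2)
t = ln(2) / ln(1 + r)
t = 0.693147 / 0.056002
t = 12.38

t = ln(2) / ln(1 + r) = 12.38 years


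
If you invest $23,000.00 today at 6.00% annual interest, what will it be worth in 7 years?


Future value formula: FV = PV × (1 + r)^t
FV = $23,000.00 × (1 + 0.06)^7
FV = $23,000.00 × 1.5036303
FV = $34,583.50

FV = PV × (1 + r)^t = $34,583.50


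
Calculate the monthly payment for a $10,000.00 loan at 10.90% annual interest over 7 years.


Loan payment formula: PMT = PV × r / (1 − (1 + r)^(−n))
Monthly rate r = 0.109/12 ≈ 0.00908333, n = 84 months
Denominator: 1 − (1 + 0.109/12)^(−84) = 0.532126
PMT = $10,000.00 × (0.109/12) / 0.532126
PMT = $170.70 per month

PMT = PV × r / (1-(1+r)^(-n)) = $170.70/month


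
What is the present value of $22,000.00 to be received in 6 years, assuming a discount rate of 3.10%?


Present value formula: PV = FV / (1 + r)^t
PV = $22,000.00 / (1 + 0.031)^6
PV = $22,000.00 / 1.201025
PV = $18,317.69

PV = FV / (1 + r)^t = $18,317.69


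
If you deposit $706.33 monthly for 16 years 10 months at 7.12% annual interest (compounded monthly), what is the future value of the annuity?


Future value of an ordinary annuity: FV = PMT × ((1 + r)^n − 1) / r
Monthly rate r = 0.0712/12 ≈ 0.00593333, n = 202
FV = $706.33 × ((1 + 0.0712/12)^202 − 1) / (0.0712/12)
FV = $706.33 × 388.235445
FV = $274,222.34

FV = PMT × ((1+r)^n - 1)/r = $274,222.34


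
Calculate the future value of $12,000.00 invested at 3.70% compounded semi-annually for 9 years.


Compound interest formula: A = P(1 + r/n)^(nt)
A = $12,000.00 × (1 + 0.037/2)^(2 × 9)
Growth factor: (1 + 0.037/2)^18 = 1.3909086
A = $12,000.00 × 1.3909086
A = $16,690.90

A = P(1 + r/n)^(nt) = $16,690.90


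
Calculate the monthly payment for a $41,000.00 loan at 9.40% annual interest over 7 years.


Loan payment formula: PMT = PV × r / (1 − (1 + r)^(−n))
Monthly rate r = 0.094/12 ≈ 0.00783333, n = 84 months
Denominator: 1 − (1 + 0.094/12)^(−84) = 0.480784
PMT = $41,000.00 × (0.094/12) / 0.480784
PMT = $668.01 per month

PMT = PV × r / (1-(1+r)^(-n)) = $668.01/month


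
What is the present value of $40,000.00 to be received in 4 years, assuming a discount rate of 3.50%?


Present value formula: PV = FV / (1 + r)^t
PV = $40,000.00 / (1 + 0.035)^4
PV = $40,000.00 / 1.147523
PV = $34,857.69

PV = FV / (1 + r)^t = $34,857.69


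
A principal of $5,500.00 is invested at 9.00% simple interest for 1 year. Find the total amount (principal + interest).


Total amount formula: A = P(1 + rt) = P + P·r·t
Interest: I = P × r × t = $5,500.00 × 0.09 × 1 = $495.00
A = P + I = $5,500.00 + $495.00 = $5,995.00

A = P + I = P(1 + rt) = $5,995.00


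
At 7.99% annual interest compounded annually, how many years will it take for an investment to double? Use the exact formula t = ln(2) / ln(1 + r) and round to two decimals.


Doubling condition: (1 + r)^t = 2
Take ln of both sides: t × ln(1 + r) = ln(2)
t = ln(2) / ln(1 + r)
t = 0.693147 / 0.076868
t = 9.02

t = ln(2) / ln(1 + r) = 9.02 years


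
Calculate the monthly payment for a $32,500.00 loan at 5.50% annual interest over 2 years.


Loan payment formula: PMT = PV × r / (1 − (1 + r)^(−n))
Monthly rate r = 0.055/12 ≈ 0.00458333, n = 24 months
Denominator: 1 − (1 + 0.055/12)^(−24) = 0.1039407
PMT = $32,500.00 × (0.055/12) / 0.1039407
PMT = $1,433.11 per month

PMT = PV × r / (1-(1+r)^(-n)) = $1,433.11/month


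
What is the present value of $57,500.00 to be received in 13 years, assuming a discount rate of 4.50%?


Present value formula: PV = FV / (1 + r)^t
PV = $57,500.00 / (1 + 0.045)^13
PV = $57,500.00 / 1.772196
PV = $32,445.62

PV = FV / (1 + r)^t = $32,445.62


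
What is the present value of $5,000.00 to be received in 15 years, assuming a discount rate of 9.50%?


Present value formula: PV = FV / (1 + r)^t
PV = $5,000.00 / (1 + 0.095)^15
PV = $5,000.00 / 3.901322
PV = $1,281.62

PV = FV / (1 + r)^t = $1,281.62


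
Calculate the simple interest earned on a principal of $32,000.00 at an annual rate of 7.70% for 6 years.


Simple interest formula: I = P × r × t
I = $32,000.00 × 0.077 × 6
I = $14,784.00

I = P × r × t = $14,784.00
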